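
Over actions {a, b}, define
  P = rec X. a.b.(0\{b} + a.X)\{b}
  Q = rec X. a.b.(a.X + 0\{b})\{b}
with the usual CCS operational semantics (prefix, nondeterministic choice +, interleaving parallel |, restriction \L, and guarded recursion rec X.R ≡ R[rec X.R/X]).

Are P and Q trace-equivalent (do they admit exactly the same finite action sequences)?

P's transition system — 5 states:
  p0 = rec X. a.b.(0\{b} + a.X)\{b} ⊢ ··a··> p1
  p1 = b.(0\{b} + a.(rec X. a.b.(0\{b} + a.X)\{b}))\{b} ⊢ ··b··> p2
  p2 = (0\{b} + a.(rec X. a.b.(0\{b} + a.X)\{b}))\{b} ⊢ ··a··> p3
  p3 = (rec X. a.b.(0\{b} + a.X)\{b})\{b} ⊢ ··a··> p4
  p4 = (b.(0\{b} + a.(rec X. a.b.(0\{b} + a.X)\{b}))\{b})\{b} ⊢ (no moves)
Q's transition system — 5 states:
  q0 = rec X. a.b.(a.X + 0\{b})\{b} ⊢ ··a··> q1
  q1 = b.(a.(rec X. a.b.(a.X + 0\{b})\{b}) + 0\{b})\{b} ⊢ ··b··> q2
  q2 = (a.(rec X. a.b.(a.X + 0\{b})\{b}) + 0\{b})\{b} ⊢ ··a··> q3
  q3 = (rec X. a.b.(a.X + 0\{b})\{b})\{b} ⊢ ··a··> q4
  q4 = (b.(a.(rec X. a.b.(a.X + 0\{b})\{b}) + 0\{b})\{b})\{b} ⊢ (no moves)
Partition-refinement fixed point:
  B0 = {p0, q0}
  B1 = {p1, q1}
  B2 = {p2, q2}
  B3 = {p3, q3}
  B4 = {p4, q4}
p0 ∈ B0, q0 ∈ B0 → same block
Bisimilar ⇒ trace-equivalent.

traces(P) = traces(Q)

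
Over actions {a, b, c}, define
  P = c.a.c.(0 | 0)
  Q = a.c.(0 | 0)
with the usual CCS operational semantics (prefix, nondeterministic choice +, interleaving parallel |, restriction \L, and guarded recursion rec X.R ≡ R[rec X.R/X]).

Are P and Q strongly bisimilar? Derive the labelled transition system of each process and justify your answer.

P ≁ Q

Reachable graph of P (4 states):
  m0 = c.a.c.(0 | 0) :: —c→ m1
  m1 = a.c.(0 | 0) :: —a→ m2
  m2 = c.(0 | 0) :: —c→ m3
  m3 = 0 | 0 :: ∅
Reachable graph of Q (3 states):
  n0 = a.c.(0 | 0) :: —a→ n1
  n1 = c.(0 | 0) :: —c→ n2
  n2 = 0 | 0 :: ∅
Bisimilarity quotient blocks:
  B0 = {m0}
  B1 = {m1, n0}
  B2 = {m2, n1}
  B3 = {m3, n2}
m0 ∈ B0, n0 ∈ B1 → different blocks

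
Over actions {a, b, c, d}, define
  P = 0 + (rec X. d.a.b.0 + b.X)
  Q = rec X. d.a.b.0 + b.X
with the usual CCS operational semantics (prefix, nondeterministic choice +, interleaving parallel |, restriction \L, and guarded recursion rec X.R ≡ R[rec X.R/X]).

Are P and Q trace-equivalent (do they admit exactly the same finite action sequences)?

trace-equivalent

Reachable graph of P (5 states):
  u0 = 0 + (rec X. d.a.b.0 + b.X) | ··b··> u1, ··d··> u2
  u1 = rec X. d.a.b.0 + b.X | ··b··> u1, ··d··> u2
  u2 = a.b.0 | ··a··> u3
  u3 = b.0 | ··b··> u4
  u4 = 0 | (no moves)
Reachable graph of Q (4 states):
  v0 = rec X. d.a.b.0 + b.X | ··b··> v0, ··d··> v1
  v1 = a.b.0 | ··a··> v2
  v2 = b.0 | ··b··> v3
  v3 = 0 | (no moves)
Coarsest stable partition (strong bisimilarity classes):
  B0 = {u0, u1, v0}
  B1 = {u2, v1}
  B2 = {u3, v2}
  B3 = {u4, v3}
u0 ∈ B0, v0 ∈ B0 → same block
Bisimilar ⇒ trace-equivalent.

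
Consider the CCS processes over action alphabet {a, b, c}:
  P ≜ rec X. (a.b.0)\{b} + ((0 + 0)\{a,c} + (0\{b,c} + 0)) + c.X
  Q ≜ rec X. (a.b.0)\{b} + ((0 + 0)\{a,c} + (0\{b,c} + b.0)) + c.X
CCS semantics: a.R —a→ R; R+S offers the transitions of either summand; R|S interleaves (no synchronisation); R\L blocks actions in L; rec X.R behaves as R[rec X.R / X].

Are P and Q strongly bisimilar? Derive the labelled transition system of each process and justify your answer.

P's transition system — 2 states:
  m0 = rec X. (a.b.0)\{b} + ((0 + 0)\{a,c} + (0\{b,c} + 0)) + c.X :: =a=> m1, =c=> m0
  m1 = (b.0)\{b} :: ·
Q's transition system — 3 states:
  n0 = rec X. (a.b.0)\{b} + ((0 + 0)\{a,c} + (0\{b,c} + b.0)) + c.X :: =a=> n1, =b=> n2, =c=> n0
  n1 = (b.0)\{b} :: ·
  n2 = 0 :: ·
Partition-refinement fixed point:
  B0 = {m0}
  B1 = {m1, n1, n2}
  B2 = {n0}
m0 ∈ B0, n0 ∈ B2 → different blocks

P ≁ Q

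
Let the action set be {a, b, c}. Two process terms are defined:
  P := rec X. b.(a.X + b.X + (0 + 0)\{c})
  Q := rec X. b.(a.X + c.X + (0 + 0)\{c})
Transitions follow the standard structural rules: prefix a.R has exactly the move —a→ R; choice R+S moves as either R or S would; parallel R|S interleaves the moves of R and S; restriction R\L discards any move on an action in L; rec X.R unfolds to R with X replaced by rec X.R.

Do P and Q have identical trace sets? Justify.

trace-distinct — witness ⟨bb⟩

Reachable graph of P (2 states):
  m0 = rec X. b.(a.X + b.X + (0 + 0)\{c}) ⊢ =b=> m1
  m1 = a.(rec X. b.(a.X + b.X + (0 + 0)\{c})) + b.(rec X. b.(a.X + b.X + (0 + 0)\{c})) + (0 + 0)\{c} ⊢ =a=> m0, =b=> m0
Reachable graph of Q (2 states):
  n0 = rec X. b.(a.X + c.X + (0 + 0)\{c}) ⊢ =b=> n1
  n1 = a.(rec X. b.(a.X + c.X + (0 + 0)\{c})) + c.(rec X. b.(a.X + c.X + (0 + 0)\{c})) + (0 + 0)\{c} ⊢ =a=> n0, =c=> n0
Run σ = ⟨bb⟩ on P: start {m0}
  [1] b ⇒ {m1}
  [2] b ⇒ {m0}
  — P admits the full trace.
Run σ = ⟨bb⟩ on Q: start {n0}
  [1] b ⇒ {n1}
  [2] b ⇒ ∅ (Q stuck)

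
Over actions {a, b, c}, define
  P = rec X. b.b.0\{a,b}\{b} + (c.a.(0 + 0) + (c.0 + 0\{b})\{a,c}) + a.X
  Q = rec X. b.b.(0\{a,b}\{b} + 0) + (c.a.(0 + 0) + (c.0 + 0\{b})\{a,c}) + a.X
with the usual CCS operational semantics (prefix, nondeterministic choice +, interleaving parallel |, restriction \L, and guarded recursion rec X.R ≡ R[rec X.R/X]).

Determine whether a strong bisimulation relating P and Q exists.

LTS(P): 5 reachable states
  s0 = rec X. b.b.0\{a,b}\{b} + (c.a.(0 + 0) + (c.0 + 0\{b})\{a,c}) + a.X | --a--▸ s0, --b--▸ s1, --c--▸ s2
  s1 = b.0\{a,b}\{b} | --b--▸ s3
  s2 = a.(0 + 0) | --a--▸ s4
  s3 = 0\{a,b}\{b} | ∅
  s4 = 0 + 0 | ∅
LTS(Q): 5 reachable states
  t0 = rec X. b.b.(0\{a,b}\{b} + 0) + (c.a.(0 + 0) + (c.0 + 0\{b})\{a,c}) + a.X | --a--▸ t0, --b--▸ t1, --c--▸ t2
  t1 = b.(0\{a,b}\{b} + 0) | --b--▸ t3
  t2 = a.(0 + 0) | --a--▸ t4
  t3 = 0\{a,b}\{b} + 0 | ∅
  t4 = 0 + 0 | ∅
Coarsest stable partition (strong bisimilarity classes):
  B0 = {s0, t0}
  B1 = {s1, t1}
  B2 = {s3, s4, t3, t4}
  B3 = {s2, t2}
s0 ∈ B0, t0 ∈ B0 → same block

P ~ Q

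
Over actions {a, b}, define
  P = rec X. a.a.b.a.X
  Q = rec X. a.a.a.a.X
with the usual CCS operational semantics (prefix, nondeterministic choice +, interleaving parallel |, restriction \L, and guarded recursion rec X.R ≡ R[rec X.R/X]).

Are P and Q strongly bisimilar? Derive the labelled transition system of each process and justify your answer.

P ≁ Q

LTS(P): 4 reachable states
  m0 = rec X. a.a.b.a.X → —a→ m1
  m1 = a.b.a.(rec X. a.a.b.a.X) → —a→ m2
  m2 = b.a.(rec X. a.a.b.a.X) → —b→ m3
  m3 = a.(rec X. a.a.b.a.X) → —a→ m0
LTS(Q): 4 reachable states
  n0 = rec X. a.a.a.a.X → —a→ n1
  n1 = a.a.a.(rec X. a.a.a.a.X) → —a→ n2
  n2 = a.a.(rec X. a.a.a.a.X) → —a→ n3
  n3 = a.(rec X. a.a.a.a.X) → —a→ n0
Coarsest stable partition (strong bisimilarity classes):
  B0 = {m0}
  B1 = {m1}
  B2 = {m2}
  B3 = {m3}
  B4 = {n0, n1, n2, n3}
m0 ∈ B0, n0 ∈ B4 → different blocks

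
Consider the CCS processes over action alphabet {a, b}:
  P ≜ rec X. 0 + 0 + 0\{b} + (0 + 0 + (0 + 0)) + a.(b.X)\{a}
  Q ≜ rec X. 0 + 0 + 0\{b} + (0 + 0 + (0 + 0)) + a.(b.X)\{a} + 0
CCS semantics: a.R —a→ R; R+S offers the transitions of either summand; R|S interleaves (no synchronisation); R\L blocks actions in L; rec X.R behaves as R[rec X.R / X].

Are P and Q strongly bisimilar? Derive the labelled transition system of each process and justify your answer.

YES

Reachable graph of P (3 states):
  p0 = rec X. 0 + 0 + 0\{b} + (0 + 0 + (0 + 0)) + a.(b.X)\{a} ⊢ -a-> p1
  p1 = (b.(rec X. 0 + 0 + 0\{b} + (0 + 0 + (0 + 0)) + a.(b.X)\{a}))\{a} ⊢ -b-> p2
  p2 = (rec X. 0 + 0 + 0\{b} + (0 + 0 + (0 + 0)) + a.(b.X)\{a})\{a} ⊢ ·
Reachable graph of Q (3 states):
  q0 = rec X. 0 + 0 + 0\{b} + (0 + 0 + (0 + 0)) + a.(b.X)\{a} + 0 ⊢ -a-> q1
  q1 = (b.(rec X. 0 + 0 + 0\{b} + (0 + 0 + (0 + 0)) + a.(b.X)\{a} + 0))\{a} ⊢ -b-> q2
  q2 = (rec X. 0 + 0 + 0\{b} + (0 + 0 + (0 + 0)) + a.(b.X)\{a} + 0)\{a} ⊢ ·
Bisimilarity quotient blocks:
  B0 = {p0, q0}
  B1 = {p1, q1}
  B2 = {p2, q2}
p0 ∈ B0, q0 ∈ B0 → same block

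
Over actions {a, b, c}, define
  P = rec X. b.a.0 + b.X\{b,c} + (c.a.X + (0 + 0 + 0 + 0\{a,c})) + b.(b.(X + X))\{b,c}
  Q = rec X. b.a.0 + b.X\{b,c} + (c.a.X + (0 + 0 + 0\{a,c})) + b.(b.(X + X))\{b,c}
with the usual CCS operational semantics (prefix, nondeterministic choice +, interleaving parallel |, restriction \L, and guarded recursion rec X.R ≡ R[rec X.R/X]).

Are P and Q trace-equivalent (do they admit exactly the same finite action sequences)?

YES

Reachable graph of P (6 states):
  s0 = rec X. b.a.0 + b.X\{b,c} + (c.a.X + (0 + 0 + 0 + 0\{a,c})) + b.(b.(X + X))\{b,c} has moves =b=> s1, =b=> s2, =b=> s3, =c=> s4
  s1 = (b.((rec X. b.a.0 + b.X\{b,c} + (c.a.X + (0 + 0 + 0 + 0\{a,c})) + b.(b.(X + X))\{b,c}) + (rec X. b.a.0 + b.X\{b,c} + (c.a.X + (0 + 0 + 0 + 0\{a,c})) + b.(b.(X + X))\{b,c})))\{b,c} has moves ·
  s2 = (rec X. b.a.0 + b.X\{b,c} + (c.a.X + (0 + 0 + 0 + 0\{a,c})) + b.(b.(X + X))\{b,c})\{b,c} has moves ·
  s3 = a.0 has moves =a=> s5
  s4 = a.(rec X. b.a.0 + b.X\{b,c} + (c.a.X + (0 + 0 + 0 + 0\{a,c})) + b.(b.(X + X))\{b,c}) has moves =a=> s0
  s5 = 0 has moves ·
Reachable graph of Q (6 states):
  t0 = rec X. b.a.0 + b.X\{b,c} + (c.a.X + (0 + 0 + 0\{a,c})) + b.(b.(X + X))\{b,c} has moves =b=> t1, =b=> t2, =b=> t3, =c=> t4
  t1 = (b.((rec X. b.a.0 + b.X\{b,c} + (c.a.X + (0 + 0 + 0\{a,c})) + b.(b.(X + X))\{b,c}) + (rec X. b.a.0 + b.X\{b,c} + (c.a.X + (0 + 0 + 0\{a,c})) + b.(b.(X + X))\{b,c})))\{b,c} has moves ·
  t2 = (rec X. b.a.0 + b.X\{b,c} + (c.a.X + (0 + 0 + 0\{a,c})) + b.(b.(X + X))\{b,c})\{b,c} has moves ·
  t3 = a.0 has moves =a=> t5
  t4 = a.(rec X. b.a.0 + b.X\{b,c} + (c.a.X + (0 + 0 + 0\{a,c})) + b.(b.(X + X))\{b,c}) has moves =a=> t0
  t5 = 0 has moves ·
Bisimilarity quotient blocks:
  B0 = {s0, t0}
  B1 = {s3, t3}
  B2 = {s1, s2, s5, t1, t2, t5}
  B3 = {s4, t4}
s0 ∈ B0, t0 ∈ B0 → same block
Bisimilar ⇒ trace-equivalent.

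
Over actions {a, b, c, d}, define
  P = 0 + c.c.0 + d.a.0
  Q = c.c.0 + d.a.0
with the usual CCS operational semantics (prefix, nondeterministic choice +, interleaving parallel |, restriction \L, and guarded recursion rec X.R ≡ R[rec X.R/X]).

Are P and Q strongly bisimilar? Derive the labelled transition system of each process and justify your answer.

LTS(P): 4 reachable states
  m0 = 0 + c.c.0 + d.a.0 has moves ··c··> m1, ··d··> m2
  m1 = c.0 has moves ··c··> m3
  m2 = a.0 has moves ··a··> m3
  m3 = 0 has moves ∅
LTS(Q): 4 reachable states
  n0 = c.c.0 + d.a.0 has moves ··c··> n1, ··d··> n2
  n1 = c.0 has moves ··c··> n3
  n2 = a.0 has moves ··a··> n3
  n3 = 0 has moves ∅
Bisimilarity quotient blocks:
  B0 = {m0, n0}
  B1 = {m2, n2}
  B2 = {m3, n3}
  B3 = {m1, n1}
m0 ∈ B0, n0 ∈ B0 → same block

P ~ Q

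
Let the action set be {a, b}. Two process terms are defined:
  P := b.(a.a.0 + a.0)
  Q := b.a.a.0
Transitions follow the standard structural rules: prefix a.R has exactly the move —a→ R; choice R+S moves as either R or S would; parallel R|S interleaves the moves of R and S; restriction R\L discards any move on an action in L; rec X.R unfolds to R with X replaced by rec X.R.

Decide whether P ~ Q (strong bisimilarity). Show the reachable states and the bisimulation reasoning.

Reachable graph of P (4 states):
  p0 = b.(a.a.0 + a.0) → --b--▸ p1
  p1 = a.a.0 + a.0 → --a--▸ p2, --a--▸ p3
  p2 = 0 → deadlocked
  p3 = a.0 → --a--▸ p2
Reachable graph of Q (4 states):
  q0 = b.a.a.0 → --b--▸ q1
  q1 = a.a.0 → --a--▸ q2
  q2 = a.0 → --a--▸ q3
  q3 = 0 → deadlocked
Coarsest stable partition (strong bisimilarity classes):
  B0 = {p0}
  B1 = {p1}
  B2 = {p2, q3}
  B3 = {p3, q2}
  B4 = {q0}
  B5 = {q1}
p0 ∈ B0, q0 ∈ B4 → different blocks

NO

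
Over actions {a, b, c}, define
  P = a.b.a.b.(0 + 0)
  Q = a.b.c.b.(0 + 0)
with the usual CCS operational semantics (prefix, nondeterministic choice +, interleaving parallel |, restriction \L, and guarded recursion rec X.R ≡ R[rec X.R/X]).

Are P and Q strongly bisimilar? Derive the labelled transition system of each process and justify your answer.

Reachable graph of P (5 states):
  m0 = a.b.a.b.(0 + 0) | ··a··> m1
  m1 = b.a.b.(0 + 0) | ··b··> m2
  m2 = a.b.(0 + 0) | ··a··> m3
  m3 = b.(0 + 0) | ··b··> m4
  m4 = 0 + 0 | (no moves)
Reachable graph of Q (5 states):
  n0 = a.b.c.b.(0 + 0) | ··a··> n1
  n1 = b.c.b.(0 + 0) | ··b··> n2
  n2 = c.b.(0 + 0) | ··c··> n3
  n3 = b.(0 + 0) | ··b··> n4
  n4 = 0 + 0 | (no moves)
Bisimilarity quotient blocks:
  B0 = {m0}
  B1 = {m1}
  B2 = {m2}
  B3 = {m3, n3}
  B4 = {m4, n4}
  B5 = {n0}
  B6 = {n1}
  B7 = {n2}
m0 ∈ B0, n0 ∈ B5 → different blocks

NO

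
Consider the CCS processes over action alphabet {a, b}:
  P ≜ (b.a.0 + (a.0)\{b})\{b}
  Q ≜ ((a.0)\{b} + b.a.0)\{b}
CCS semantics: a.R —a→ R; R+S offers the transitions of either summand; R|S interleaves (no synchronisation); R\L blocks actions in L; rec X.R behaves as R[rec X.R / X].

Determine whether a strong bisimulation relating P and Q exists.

P ~ Q

LTS(P): 2 reachable states
  u0 = (b.a.0 + (a.0)\{b})\{b} has moves ··a··> u1
  u1 = 0\{b}\{b} has moves ∅
LTS(Q): 2 reachable states
  v0 = ((a.0)\{b} + b.a.0)\{b} has moves ··a··> v1
  v1 = 0\{b}\{b} has moves ∅
Coarsest stable partition (strong bisimilarity classes):
  B0 = {u0, v0}
  B1 = {u1, v1}
u0 ∈ B0, v0 ∈ B0 → same block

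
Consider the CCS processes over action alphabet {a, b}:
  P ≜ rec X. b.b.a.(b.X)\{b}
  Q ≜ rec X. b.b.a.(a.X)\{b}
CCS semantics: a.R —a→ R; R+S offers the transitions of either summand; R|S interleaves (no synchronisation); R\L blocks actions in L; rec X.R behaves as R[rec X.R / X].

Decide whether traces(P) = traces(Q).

P's transition system — 4 states:
  p0 = rec X. b.b.a.(b.X)\{b} → ··b··> p1
  p1 = b.a.(b.(rec X. b.b.a.(b.X)\{b}))\{b} → ··b··> p2
  p2 = a.(b.(rec X. b.b.a.(b.X)\{b}))\{b} → ··a··> p3
  p3 = (b.(rec X. b.b.a.(b.X)\{b}))\{b} → deadlocked
Q's transition system — 5 states:
  q0 = rec X. b.b.a.(a.X)\{b} → ··b··> q1
  q1 = b.a.(a.(rec X. b.b.a.(a.X)\{b}))\{b} → ··b··> q2
  q2 = a.(a.(rec X. b.b.a.(a.X)\{b}))\{b} → ··a··> q3
  q3 = (a.(rec X. b.b.a.(a.X)\{b}))\{b} → ··a··> q4
  q4 = (rec X. b.b.a.(a.X)\{b})\{b} → deadlocked
Trace ⟨bbaa⟩ through Q, begin at {q0}:
  after b @ step 1: {q1}
  after b @ step 2: {q2}
  after a @ step 3: {q3}
  after a @ step 4: {q4}
  — Q admits the full trace.
Trace ⟨bbaa⟩ through P, begin at {p0}:
  after b @ step 1: {p1}
  after b @ step 2: {p2}
  after a @ step 3: {p3}
  after a @ step 4: no successor for P

trace-distinct — witness ⟨bbaa⟩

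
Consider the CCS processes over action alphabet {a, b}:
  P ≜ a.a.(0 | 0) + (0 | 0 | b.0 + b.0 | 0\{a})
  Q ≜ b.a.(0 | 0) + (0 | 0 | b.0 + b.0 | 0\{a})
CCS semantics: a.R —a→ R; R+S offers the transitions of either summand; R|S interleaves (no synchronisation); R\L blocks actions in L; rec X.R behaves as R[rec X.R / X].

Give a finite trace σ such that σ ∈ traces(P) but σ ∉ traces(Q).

P's transition system — 5 states:
  p0 = a.a.(0 | 0) + (0 | 0 | b.0 + b.0 | 0\{a}) has moves —a→ p1, —b→ p2, —b→ p3
  p1 = a.(0 | 0) has moves —a→ p4
  p2 = 0 | 0 | 0 has moves deadlocked
  p3 = 0 | 0\{a} has moves deadlocked
  p4 = 0 | 0 has moves deadlocked
Q's transition system — 5 states:
  q0 = b.a.(0 | 0) + (0 | 0 | b.0 + b.0 | 0\{a}) has moves —b→ q1, —b→ q2, —b→ q3
  q1 = 0 | 0 | 0 has moves deadlocked
  q2 = 0 | 0\{a} has moves deadlocked
  q3 = a.(0 | 0) has moves —a→ q4
  q4 = 0 | 0 has moves deadlocked
Trace ⟨a⟩ through P, begin at {p0}:
  after a @ step 1: {p1}
  ✓ P
Trace ⟨a⟩ through Q, begin at {q0}:
  after a @ step 1: no successor for Q

a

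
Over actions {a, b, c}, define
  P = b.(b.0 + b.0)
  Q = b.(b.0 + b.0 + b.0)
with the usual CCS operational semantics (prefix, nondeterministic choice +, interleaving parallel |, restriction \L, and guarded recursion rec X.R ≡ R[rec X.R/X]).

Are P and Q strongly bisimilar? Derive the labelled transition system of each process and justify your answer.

P ~ Q

Reachable graph of P (3 states):
  m0 = b.(b.0 + b.0) → -b-> m1
  m1 = b.0 + b.0 → -b-> m2
  m2 = 0 → stopped
Reachable graph of Q (3 states):
  n0 = b.(b.0 + b.0 + b.0) → -b-> n1
  n1 = b.0 + b.0 + b.0 → -b-> n2
  n2 = 0 → stopped
Bisimilarity quotient blocks:
  B0 = {m0, n0}
  B1 = {m1, n1}
  B2 = {m2, n2}
m0 ∈ B0, n0 ∈ B0 → same block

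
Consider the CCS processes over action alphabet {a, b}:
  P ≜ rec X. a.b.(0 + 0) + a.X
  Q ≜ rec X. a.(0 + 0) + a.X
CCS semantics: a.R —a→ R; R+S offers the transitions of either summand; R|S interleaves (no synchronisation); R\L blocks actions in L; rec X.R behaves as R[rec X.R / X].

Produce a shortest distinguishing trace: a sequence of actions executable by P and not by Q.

ab

LTS(P): 3 reachable states
  p0 = rec X. a.b.(0 + 0) + a.X ⊢ =a=> p0, =a=> p1
  p1 = b.(0 + 0) ⊢ =b=> p2
  p2 = 0 + 0 ⊢ ·
LTS(Q): 2 reachable states
  q0 = rec X. a.(0 + 0) + a.X ⊢ =a=> q0, =a=> q1
  q1 = 0 + 0 ⊢ ·
Executing ab from P (initial set {p0}):
  [1] a ⇒ {p0, p1}
  [2] b ⇒ {p2}
  — P admits the full trace.
Executing ab from Q (initial set {q0}):
  [1] a ⇒ {q0, q1}
  [2] b ⇒ ∅ (Q stuck)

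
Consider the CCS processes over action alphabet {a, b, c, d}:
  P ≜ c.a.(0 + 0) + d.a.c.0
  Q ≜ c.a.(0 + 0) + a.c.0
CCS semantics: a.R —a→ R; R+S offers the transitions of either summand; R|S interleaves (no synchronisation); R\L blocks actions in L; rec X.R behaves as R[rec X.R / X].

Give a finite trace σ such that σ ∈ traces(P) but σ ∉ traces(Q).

d

LTS(P): 6 reachable states
  u0 = c.a.(0 + 0) + d.a.c.0 has moves -c-> u1, -d-> u2
  u1 = a.(0 + 0) has moves -a-> u3
  u2 = a.c.0 has moves -a-> u4
  u3 = 0 + 0 has moves stopped
  u4 = c.0 has moves -c-> u5
  u5 = 0 has moves stopped
LTS(Q): 5 reachable states
  v0 = c.a.(0 + 0) + a.c.0 has moves -a-> v1, -c-> v2
  v1 = c.0 has moves -c-> v3
  v2 = a.(0 + 0) has moves -a-> v4
  v3 = 0 has moves stopped
  v4 = 0 + 0 has moves stopped
Executing d from P (initial set {u0}):
  after d @ step 1: {u2}
  P completes σ.
Executing d from Q (initial set {v0}):
  after d @ step 1: ∅ (Q stuck)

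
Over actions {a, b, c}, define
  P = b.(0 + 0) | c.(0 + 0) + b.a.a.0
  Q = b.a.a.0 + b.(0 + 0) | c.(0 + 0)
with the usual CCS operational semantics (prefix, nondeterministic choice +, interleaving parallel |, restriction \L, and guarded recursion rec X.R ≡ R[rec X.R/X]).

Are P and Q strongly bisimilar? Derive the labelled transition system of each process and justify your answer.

Reachable graph of P (7 states):
  p0 = b.(0 + 0) | c.(0 + 0) + b.a.a.0 → --b--▸ p1, --b--▸ p2, --c--▸ p3
  p1 = (0 + 0) | c.(0 + 0) → --c--▸ p4
  p2 = a.a.0 → --a--▸ p5
  p3 = b.(0 + 0) | (0 + 0) → --b--▸ p4
  p4 = (0 + 0) | (0 + 0) → stopped
  p5 = a.0 → --a--▸ p6
  p6 = 0 → stopped
Reachable graph of Q (7 states):
  q0 = b.a.a.0 + b.(0 + 0) | c.(0 + 0) → --b--▸ q1, --b--▸ q2, --c--▸ q3
  q1 = (0 + 0) | c.(0 + 0) → --c--▸ q4
  q2 = a.a.0 → --a--▸ q5
  q3 = b.(0 + 0) | (0 + 0) → --b--▸ q4
  q4 = (0 + 0) | (0 + 0) → stopped
  q5 = a.0 → --a--▸ q6
  q6 = 0 → stopped
Coarsest stable partition (strong bisimilarity classes):
  B0 = {p0, q0}
  B1 = {p3, q3}
  B2 = {p4, p6, q4, q6}
  B3 = {p1, q1}
  B4 = {p2, q2}
  B5 = {p5, q5}
p0 ∈ B0, q0 ∈ B0 → same block

P ~ Q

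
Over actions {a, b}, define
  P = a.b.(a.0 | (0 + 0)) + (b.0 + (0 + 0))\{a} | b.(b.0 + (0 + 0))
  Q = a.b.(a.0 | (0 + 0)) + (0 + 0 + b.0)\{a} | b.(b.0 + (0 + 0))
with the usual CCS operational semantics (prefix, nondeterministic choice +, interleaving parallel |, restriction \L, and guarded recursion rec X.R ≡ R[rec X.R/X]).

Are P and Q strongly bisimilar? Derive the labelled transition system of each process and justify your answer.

Reachable graph of P (9 states):
  p0 = a.b.(a.0 | (0 + 0)) + (b.0 + (0 + 0))\{a} | b.(b.0 + (0 + 0)) | --a--▸ p1, --b--▸ p2, --b--▸ p3
  p1 = b.(a.0 | (0 + 0)) | --b--▸ p4
  p2 = (b.0 + (0 + 0))\{a} | (b.0 + (0 + 0)) | --b--▸ p5, --b--▸ p6
  p3 = 0\{a} | b.(b.0 + (0 + 0)) | --b--▸ p6
  p4 = a.0 | (0 + 0) | --a--▸ p7
  p5 = (b.0 + (0 + 0))\{a} | 0 | --b--▸ p8
  p6 = 0\{a} | (b.0 + (0 + 0)) | --b--▸ p8
  p7 = 0 | (0 + 0) | deadlocked
  p8 = 0\{a} | 0 | deadlocked
Reachable graph of Q (9 states):
  q0 = a.b.(a.0 | (0 + 0)) + (0 + 0 + b.0)\{a} | b.(b.0 + (0 + 0)) | --a--▸ q1, --b--▸ q2, --b--▸ q3
  q1 = b.(a.0 | (0 + 0)) | --b--▸ q4
  q2 = (0 + 0 + b.0)\{a} | (b.0 + (0 + 0)) | --b--▸ q5, --b--▸ q6
  q3 = 0\{a} | b.(b.0 + (0 + 0)) | --b--▸ q6
  q4 = a.0 | (0 + 0) | --a--▸ q7
  q5 = (0 + 0 + b.0)\{a} | 0 | --b--▸ q8
  q6 = 0\{a} | (b.0 + (0 + 0)) | --b--▸ q8
  q7 = 0 | (0 + 0) | deadlocked
  q8 = 0\{a} | 0 | deadlocked
Coarsest stable partition (strong bisimilarity classes):
  B0 = {p0, q0}
  B1 = {p1, q1}
  B2 = {p4, q4}
  B3 = {p7, p8, q7, q8}
  B4 = {p2, p3, q2, q3}
  B5 = {p5, p6, q5, q6}
p0 ∈ B0, q0 ∈ B0 → same block

YES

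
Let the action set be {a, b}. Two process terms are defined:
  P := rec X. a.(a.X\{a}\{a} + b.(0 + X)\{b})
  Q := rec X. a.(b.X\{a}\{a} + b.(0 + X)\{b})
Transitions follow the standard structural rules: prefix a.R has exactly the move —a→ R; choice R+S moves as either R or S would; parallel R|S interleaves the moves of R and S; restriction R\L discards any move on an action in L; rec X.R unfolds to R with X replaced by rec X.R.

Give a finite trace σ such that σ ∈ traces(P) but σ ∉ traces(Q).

Reachable graph of P (6 states):
  u0 = rec X. a.(a.X\{a}\{a} + b.(0 + X)\{b}) :: -a-> u1
  u1 = a.(rec X. a.(a.X\{a}\{a} + b.(0 + X)\{b}))\{a}\{a} + b.(0 + (rec X. a.(a.X\{a}\{a} + b.(0 + X)\{b})))\{b} :: -a-> u2, -b-> u3
  u2 = (rec X. a.(a.X\{a}\{a} + b.(0 + X)\{b}))\{a}\{a} :: ·
  u3 = (0 + (rec X. a.(a.X\{a}\{a} + b.(0 + X)\{b})))\{b} :: -a-> u4
  u4 = (a.(rec X. a.(a.X\{a}\{a} + b.(0 + X)\{b}))\{a}\{a} + b.(0 + (rec X. a.(a.X\{a}\{a} + b.(0 + X)\{b})))\{b})\{b} :: -a-> u5
  u5 = (rec X. a.(a.X\{a}\{a} + b.(0 + X)\{b}))\{a}\{a}\{b} :: ·
Reachable graph of Q (5 states):
  v0 = rec X. a.(b.X\{a}\{a} + b.(0 + X)\{b}) :: -a-> v1
  v1 = b.(rec X. a.(b.X\{a}\{a} + b.(0 + X)\{b}))\{a}\{a} + b.(0 + (rec X. a.(b.X\{a}\{a} + b.(0 + X)\{b})))\{b} :: -b-> v2, -b-> v3
  v2 = (0 + (rec X. a.(b.X\{a}\{a} + b.(0 + X)\{b})))\{b} :: -a-> v4
  v3 = (rec X. a.(b.X\{a}\{a} + b.(0 + X)\{b}))\{a}\{a} :: ·
  v4 = (b.(rec X. a.(b.X\{a}\{a} + b.(0 + X)\{b}))\{a}\{a} + b.(0 + (rec X. a.(b.X\{a}\{a} + b.(0 + X)\{b})))\{b})\{b} :: ·
Executing aa from P (initial set {u0}):
  [1] a ⇒ {u1}
  [2] a ⇒ {u2}
  P completes σ.
Executing aa from Q (initial set {v0}):
  [1] a ⇒ {v1}
  [2] a ⇒ ∅ (Q stuck)

aa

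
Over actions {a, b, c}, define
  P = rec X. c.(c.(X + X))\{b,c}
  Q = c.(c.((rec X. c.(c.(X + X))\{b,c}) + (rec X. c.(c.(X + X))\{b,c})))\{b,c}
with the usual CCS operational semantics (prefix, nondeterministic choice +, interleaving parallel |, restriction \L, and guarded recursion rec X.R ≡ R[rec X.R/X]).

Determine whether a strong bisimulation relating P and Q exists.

YES

LTS(P): 2 reachable states
  p0 = rec X. c.(c.(X + X))\{b,c} has moves ··c··> p1
  p1 = (c.((rec X. c.(c.(X + X))\{b,c}) + (rec X. c.(c.(X + X))\{b,c})))\{b,c} has moves deadlocked
LTS(Q): 2 reachable states
  q0 = c.(c.((rec X. c.(c.(X + X))\{b,c}) + (rec X. c.(c.(X + X))\{b,c})))\{b,c} has moves ··c··> q1
  q1 = (c.((rec X. c.(c.(X + X))\{b,c}) + (rec X. c.(c.(X + X))\{b,c})))\{b,c} has moves deadlocked
Partition-refinement fixed point:
  B0 = {p0, q0}
  B1 = {p1, q1}
p0 ∈ B0, q0 ∈ B0 → same block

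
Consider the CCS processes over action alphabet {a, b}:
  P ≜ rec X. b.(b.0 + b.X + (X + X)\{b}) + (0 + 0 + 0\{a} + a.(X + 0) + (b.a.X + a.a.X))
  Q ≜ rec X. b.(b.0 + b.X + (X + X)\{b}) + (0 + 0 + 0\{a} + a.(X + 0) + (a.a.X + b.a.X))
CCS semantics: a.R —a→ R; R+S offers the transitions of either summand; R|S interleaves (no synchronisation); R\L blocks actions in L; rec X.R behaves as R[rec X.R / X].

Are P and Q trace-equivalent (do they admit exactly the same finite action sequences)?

LTS(P): 8 reachable states
  s0 = rec X. b.(b.0 + b.X + (X + X)\{b}) + (0 + 0 + 0\{a} + a.(X + 0) + (b.a.X + a.a.X)) has moves ··a··> s1, ··a··> s2, ··b··> s2, ··b··> s3
  s1 = (rec X. b.(b.0 + b.X + (X + X)\{b}) + (0 + 0 + 0\{a} + a.(X + 0) + (b.a.X + a.a.X))) + 0 has moves ··a··> s1, ··a··> s2, ··b··> s2, ··b··> s3
  s2 = a.(rec X. b.(b.0 + b.X + (X + X)\{b}) + (0 + 0 + 0\{a} + a.(X + 0) + (b.a.X + a.a.X))) has moves ··a··> s0
  s3 = b.0 + b.(rec X. b.(b.0 + b.X + (X + X)\{b}) + (0 + 0 + 0\{a} + a.(X + 0) + (b.a.X + a.a.X))) + ((rec X. b.(b.0 + b.X + (X + X)\{b}) + (0 + 0 + 0\{a} + a.(X + 0) + (b.a.X + a.a.X))) + (rec X. b.(b.0 + b.X + (X + X)\{b}) + (0 + 0 + 0\{a} + a.(X + 0) + (b.a.X + a.a.X))))\{b} has moves ··a··> s4, ··a··> s5, ··b··> s0, ··b··> s6
  s4 = ((rec X. b.(b.0 + b.X + (X + X)\{b}) + (0 + 0 + 0\{a} + a.(X + 0) + (b.a.X + a.a.X))) + 0)\{b} has moves ··a··> s4, ··a··> s5
  s5 = (a.(rec X. b.(b.0 + b.X + (X + X)\{b}) + (0 + 0 + 0\{a} + a.(X + 0) + (b.a.X + a.a.X))))\{b} has moves ··a··> s7
  s6 = 0 has moves deadlocked
  s7 = (rec X. b.(b.0 + b.X + (X + X)\{b}) + (0 + 0 + 0\{a} + a.(X + 0) + (b.a.X + a.a.X)))\{b} has moves ··a··> s4, ··a··> s5
LTS(Q): 8 reachable states
  t0 = rec X. b.(b.0 + b.X + (X + X)\{b}) + (0 + 0 + 0\{a} + a.(X + 0) + (a.a.X + b.a.X)) has moves ··a··> t1, ··a··> t2, ··b··> t2, ··b··> t3
  t1 = (rec X. b.(b.0 + b.X + (X + X)\{b}) + (0 + 0 + 0\{a} + a.(X + 0) + (a.a.X + b.a.X))) + 0 has moves ··a··> t1, ··a··> t2, ··b··> t2, ··b··> t3
  t2 = a.(rec X. b.(b.0 + b.X + (X + X)\{b}) + (0 + 0 + 0\{a} + a.(X + 0) + (a.a.X + b.a.X))) has moves ··a··> t0
  t3 = b.0 + b.(rec X. b.(b.0 + b.X + (X + X)\{b}) + (0 + 0 + 0\{a} + a.(X + 0) + (a.a.X + b.a.X))) + ((rec X. b.(b.0 + b.X + (X + X)\{b}) + (0 + 0 + 0\{a} + a.(X + 0) + (a.a.X + b.a.X))) + (rec X. b.(b.0 + b.X + (X + X)\{b}) + (0 + 0 + 0\{a} + a.(X + 0) + (a.a.X + b.a.X))))\{b} has moves ··a··> t4, ··a··> t5, ··b··> t0, ··b··> t6
  t4 = ((rec X. b.(b.0 + b.X + (X + X)\{b}) + (0 + 0 + 0\{a} + a.(X + 0) + (a.a.X + b.a.X))) + 0)\{b} has moves ··a··> t4, ··a··> t5
  t5 = (a.(rec X. b.(b.0 + b.X + (X + X)\{b}) + (0 + 0 + 0\{a} + a.(X + 0) + (a.a.X + b.a.X))))\{b} has moves ··a··> t7
  t6 = 0 has moves deadlocked
  t7 = (rec X. b.(b.0 + b.X + (X + X)\{b}) + (0 + 0 + 0\{a} + a.(X + 0) + (a.a.X + b.a.X)))\{b} has moves ··a··> t4, ··a··> t5
Partition-refinement fixed point:
  B0 = {s0, s1, t0, t1}
  B1 = {s2, t2}
  B2 = {s3, t3}
  B3 = {s4, s5, s7, t4, t5, t7}
  B4 = {s6, t6}
s0 ∈ B0, t0 ∈ B0 → same block
Bisimilar ⇒ trace-equivalent.

YES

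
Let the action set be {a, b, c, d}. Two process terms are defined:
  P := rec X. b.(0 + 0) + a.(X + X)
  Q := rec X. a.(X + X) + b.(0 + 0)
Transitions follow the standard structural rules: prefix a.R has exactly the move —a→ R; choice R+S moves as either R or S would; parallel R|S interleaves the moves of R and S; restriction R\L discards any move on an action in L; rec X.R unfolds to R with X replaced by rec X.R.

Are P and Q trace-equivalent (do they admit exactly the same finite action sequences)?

P's transition system — 3 states:
  m0 = rec X. b.(0 + 0) + a.(X + X) | —a→ m1, —b→ m2
  m1 = (rec X. b.(0 + 0) + a.(X + X)) + (rec X. b.(0 + 0) + a.(X + X)) | —a→ m1, —b→ m2
  m2 = 0 + 0 | ·
Q's transition system — 3 states:
  n0 = rec X. a.(X + X) + b.(0 + 0) | —a→ n1, —b→ n2
  n1 = (rec X. a.(X + X) + b.(0 + 0)) + (rec X. a.(X + X) + b.(0 + 0)) | —a→ n1, —b→ n2
  n2 = 0 + 0 | ·
Bisimilarity quotient blocks:
  B0 = {m0, m1, n0, n1}
  B1 = {m2, n2}
m0 ∈ B0, n0 ∈ B0 → same block
Bisimilar ⇒ trace-equivalent.

traces(P) = traces(Q)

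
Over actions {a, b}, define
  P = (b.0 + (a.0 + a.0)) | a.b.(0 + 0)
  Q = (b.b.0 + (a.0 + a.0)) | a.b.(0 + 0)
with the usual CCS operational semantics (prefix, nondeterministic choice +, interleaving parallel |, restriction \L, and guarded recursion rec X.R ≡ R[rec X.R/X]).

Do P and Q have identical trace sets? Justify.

trace-distinct — witness ⟨bb⟩

Reachable graph of P (6 states):
  m0 = (b.0 + (a.0 + a.0)) | a.b.(0 + 0) :: ··a··> m1, ··a··> m2, ··b··> m2
  m1 = (b.0 + (a.0 + a.0)) | b.(0 + 0) :: ··a··> m3, ··b··> m3, ··b··> m4
  m2 = 0 | a.b.(0 + 0) :: ··a··> m3
  m3 = 0 | b.(0 + 0) :: ··b··> m5
  m4 = (b.0 + (a.0 + a.0)) | (0 + 0) :: ··a··> m5, ··b··> m5
  m5 = 0 | (0 + 0) :: ∅
Reachable graph of Q (9 states):
  n0 = (b.b.0 + (a.0 + a.0)) | a.b.(0 + 0) :: ··a··> n1, ··a··> n2, ··b··> n3
  n1 = (b.b.0 + (a.0 + a.0)) | b.(0 + 0) :: ··a··> n4, ··b··> n5, ··b··> n6
  n2 = 0 | a.b.(0 + 0) :: ··a··> n4
  n3 = b.0 | a.b.(0 + 0) :: ··a··> n6, ··b··> n2
  n4 = 0 | b.(0 + 0) :: ··b··> n7
  n5 = (b.b.0 + (a.0 + a.0)) | (0 + 0) :: ··a··> n7, ··b··> n8
  n6 = b.0 | b.(0 + 0) :: ··b··> n4, ··b··> n8
  n7 = 0 | (0 + 0) :: ∅
  n8 = b.0 | (0 + 0) :: ··b··> n7
Trace ⟨bb⟩ through Q, begin at {n0}:
  step 1 (b): {n3}
  step 2 (b): {n2}
  ✓ Q
Trace ⟨bb⟩ through P, begin at {m0}:
  step 1 (b): {m2}
  step 2 (b): ∅  — P cannot continue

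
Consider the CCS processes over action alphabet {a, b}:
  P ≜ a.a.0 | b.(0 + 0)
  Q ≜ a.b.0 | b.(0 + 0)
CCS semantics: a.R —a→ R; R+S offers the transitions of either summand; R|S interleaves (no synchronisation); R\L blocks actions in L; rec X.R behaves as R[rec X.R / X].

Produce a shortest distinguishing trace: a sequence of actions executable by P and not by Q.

LTS(P): 6 reachable states
  m0 = a.a.0 | b.(0 + 0) → ··a··> m1, ··b··> m2
  m1 = a.0 | b.(0 + 0) → ··a··> m3, ··b··> m4
  m2 = a.a.0 | (0 + 0) → ··a··> m4
  m3 = 0 | b.(0 + 0) → ··b··> m5
  m4 = a.0 | (0 + 0) → ··a··> m5
  m5 = 0 | (0 + 0) → ∅
LTS(Q): 6 reachable states
  n0 = a.b.0 | b.(0 + 0) → ··a··> n1, ··b··> n2
  n1 = b.0 | b.(0 + 0) → ··b··> n3, ··b··> n4
  n2 = a.b.0 | (0 + 0) → ··a··> n4
  n3 = 0 | b.(0 + 0) → ··b··> n5
  n4 = b.0 | (0 + 0) → ··b··> n5
  n5 = 0 | (0 + 0) → ∅
Run σ = ⟨aa⟩ on P: start {m0}
  step 1 (a): {m1}
  step 2 (a): {m3}
  ✓ P
Run σ = ⟨aa⟩ on Q: start {n0}
  step 1 (a): {n1}
  step 2 (a): no successor for Q

aa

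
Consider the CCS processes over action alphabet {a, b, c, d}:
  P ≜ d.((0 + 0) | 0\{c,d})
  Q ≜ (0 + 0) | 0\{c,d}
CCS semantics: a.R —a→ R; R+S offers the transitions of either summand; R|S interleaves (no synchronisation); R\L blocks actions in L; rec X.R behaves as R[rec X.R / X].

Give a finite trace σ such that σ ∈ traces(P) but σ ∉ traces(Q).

d

LTS(P): 2 reachable states
  s0 = d.((0 + 0) | 0\{c,d}) ⊢ -d-> s1
  s1 = (0 + 0) | 0\{c,d} ⊢ stopped
LTS(Q): 1 reachable states
  t0 = (0 + 0) | 0\{c,d} ⊢ stopped
Executing d from P (initial set {s0}):
  after d @ step 1: {s1}
  ✓ P
Executing d from Q (initial set {t0}):
  after d @ step 1: ∅  — Q cannot continue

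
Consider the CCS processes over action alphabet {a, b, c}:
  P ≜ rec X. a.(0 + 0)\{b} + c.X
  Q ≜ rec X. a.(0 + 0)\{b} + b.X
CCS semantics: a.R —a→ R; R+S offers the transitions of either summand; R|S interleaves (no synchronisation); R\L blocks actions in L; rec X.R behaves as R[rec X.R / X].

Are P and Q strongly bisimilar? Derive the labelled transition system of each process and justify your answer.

Reachable graph of P (2 states):
  u0 = rec X. a.(0 + 0)\{b} + c.X has moves ··a··> u1, ··c··> u0
  u1 = (0 + 0)\{b} has moves stopped
Reachable graph of Q (2 states):
  v0 = rec X. a.(0 + 0)\{b} + b.X has moves ··a··> v1, ··b··> v0
  v1 = (0 + 0)\{b} has moves stopped
Partition-refinement fixed point:
  B0 = {u0}
  B1 = {u1, v1}
  B2 = {v0}
u0 ∈ B0, v0 ∈ B2 → different blocks

not bisimilar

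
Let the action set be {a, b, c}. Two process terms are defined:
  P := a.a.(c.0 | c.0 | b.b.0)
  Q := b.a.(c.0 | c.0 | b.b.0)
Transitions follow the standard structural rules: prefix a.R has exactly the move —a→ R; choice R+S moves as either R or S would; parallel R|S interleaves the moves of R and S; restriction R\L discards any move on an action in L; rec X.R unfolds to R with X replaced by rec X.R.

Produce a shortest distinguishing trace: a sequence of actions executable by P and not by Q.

LTS(P): 14 reachable states
  s0 = a.a.(c.0 | c.0 | b.b.0) :: -a-> s1
  s1 = a.(c.0 | c.0 | b.b.0) :: -a-> s2
  s2 = c.0 | c.0 | b.b.0 :: -b-> s3, -c-> s4, -c-> s5
  s3 = c.0 | c.0 | b.0 :: -b-> s6, -c-> s7, -c-> s8
  s4 = 0 | c.0 | b.b.0 :: -b-> s7, -c-> s9
  s5 = c.0 | 0 | b.b.0 :: -b-> s8, -c-> s9
  s6 = c.0 | c.0 | 0 :: -c-> s10, -c-> s11
  s7 = 0 | c.0 | b.0 :: -b-> s10, -c-> s12
  s8 = c.0 | 0 | b.0 :: -b-> s11, -c-> s12
  s9 = 0 | 0 | b.b.0 :: -b-> s12
  s10 = 0 | c.0 | 0 :: -c-> s13
  s11 = c.0 | 0 | 0 :: -c-> s13
  s12 = 0 | 0 | b.0 :: -b-> s13
  s13 = 0 | 0 | 0 :: (no moves)
LTS(Q): 14 reachable states
  t0 = b.a.(c.0 | c.0 | b.b.0) :: -b-> t1
  t1 = a.(c.0 | c.0 | b.b.0) :: -a-> t2
  t2 = c.0 | c.0 | b.b.0 :: -b-> t3, -c-> t4, -c-> t5
  t3 = c.0 | c.0 | b.0 :: -b-> t6, -c-> t7, -c-> t8
  t4 = 0 | c.0 | b.b.0 :: -b-> t7, -c-> t9
  t5 = c.0 | 0 | b.b.0 :: -b-> t8, -c-> t9
  t6 = c.0 | c.0 | 0 :: -c-> t10, -c-> t11
  t7 = 0 | c.0 | b.0 :: -b-> t10, -c-> t12
  t8 = c.0 | 0 | b.0 :: -b-> t11, -c-> t12
  t9 = 0 | 0 | b.b.0 :: -b-> t12
  t10 = 0 | c.0 | 0 :: -c-> t13
  t11 = c.0 | 0 | 0 :: -c-> t13
  t12 = 0 | 0 | b.0 :: -b-> t13
  t13 = 0 | 0 | 0 :: (no moves)
Executing a from P (initial set {s0}):
  after a @ step 1: {s1}
  P completes σ.
Executing a from Q (initial set {t0}):
  after a @ step 1: ∅ (Q stuck)

a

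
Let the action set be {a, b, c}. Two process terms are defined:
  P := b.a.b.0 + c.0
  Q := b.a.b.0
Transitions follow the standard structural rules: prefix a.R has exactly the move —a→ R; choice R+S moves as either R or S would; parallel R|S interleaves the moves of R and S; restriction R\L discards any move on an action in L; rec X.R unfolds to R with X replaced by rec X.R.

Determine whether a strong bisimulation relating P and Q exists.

P's transition system — 4 states:
  s0 = b.a.b.0 + c.0 | ··b··> s1, ··c··> s2
  s1 = a.b.0 | ··a··> s3
  s2 = 0 | stopped
  s3 = b.0 | ··b··> s2
Q's transition system — 4 states:
  t0 = b.a.b.0 | ··b··> t1
  t1 = a.b.0 | ··a··> t2
  t2 = b.0 | ··b··> t3
  t3 = 0 | stopped
Partition-refinement fixed point:
  B0 = {s0}
  B1 = {s1, t1}
  B2 = {s3, t2}
  B3 = {s2, t3}
  B4 = {t0}
s0 ∈ B0, t0 ∈ B4 → different blocks

NO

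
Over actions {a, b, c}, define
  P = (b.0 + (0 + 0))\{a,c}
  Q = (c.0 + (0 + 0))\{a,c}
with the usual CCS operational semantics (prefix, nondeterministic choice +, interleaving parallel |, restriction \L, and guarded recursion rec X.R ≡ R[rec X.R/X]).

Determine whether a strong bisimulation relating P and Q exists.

P's transition system — 2 states:
  p0 = (b.0 + (0 + 0))\{a,c} | —b→ p1
  p1 = 0\{a,c} | ·
Q's transition system — 1 states:
  q0 = (c.0 + (0 + 0))\{a,c} | ·
Coarsest stable partition (strong bisimilarity classes):
  B0 = {p0}
  B1 = {p1, q0}
p0 ∈ B0, q0 ∈ B1 → different blocks

not bisimilar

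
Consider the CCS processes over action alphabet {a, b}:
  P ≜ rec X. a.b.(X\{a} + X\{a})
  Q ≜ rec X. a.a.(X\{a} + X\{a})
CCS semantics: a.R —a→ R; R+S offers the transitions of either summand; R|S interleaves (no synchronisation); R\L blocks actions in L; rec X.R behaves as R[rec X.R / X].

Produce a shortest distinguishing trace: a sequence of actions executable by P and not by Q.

LTS(P): 3 reachable states
  u0 = rec X. a.b.(X\{a} + X\{a}) | ··a··> u1
  u1 = b.((rec X. a.b.(X\{a} + X\{a}))\{a} + (rec X. a.b.(X\{a} + X\{a}))\{a}) | ··b··> u2
  u2 = (rec X. a.b.(X\{a} + X\{a}))\{a} + (rec X. a.b.(X\{a} + X\{a}))\{a} | ∅
LTS(Q): 3 reachable states
  v0 = rec X. a.a.(X\{a} + X\{a}) | ··a··> v1
  v1 = a.((rec X. a.a.(X\{a} + X\{a}))\{a} + (rec X. a.a.(X\{a} + X\{a}))\{a}) | ··a··> v2
  v2 = (rec X. a.a.(X\{a} + X\{a}))\{a} + (rec X. a.a.(X\{a} + X\{a}))\{a} | ∅
Executing ab from P (initial set {u0}):
  [1] a ⇒ {u1}
  [2] b ⇒ {u2}
  ✓ P
Executing ab from Q (initial set {v0}):
  [1] a ⇒ {v1}
  [2] b ⇒ no successor for Q

ab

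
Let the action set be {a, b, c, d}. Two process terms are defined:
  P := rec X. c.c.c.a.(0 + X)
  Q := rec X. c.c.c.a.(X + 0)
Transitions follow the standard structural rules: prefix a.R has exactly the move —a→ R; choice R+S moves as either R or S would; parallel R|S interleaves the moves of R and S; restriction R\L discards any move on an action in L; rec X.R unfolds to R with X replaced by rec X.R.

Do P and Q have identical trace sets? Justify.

LTS(P): 5 reachable states
  s0 = rec X. c.c.c.a.(0 + X) → =c=> s1
  s1 = c.c.a.(0 + (rec X. c.c.c.a.(0 + X))) → =c=> s2
  s2 = c.a.(0 + (rec X. c.c.c.a.(0 + X))) → =c=> s3
  s3 = a.(0 + (rec X. c.c.c.a.(0 + X))) → =a=> s4
  s4 = 0 + (rec X. c.c.c.a.(0 + X)) → =c=> s1
LTS(Q): 5 reachable states
  t0 = rec X. c.c.c.a.(X + 0) → =c=> t1
  t1 = c.c.a.((rec X. c.c.c.a.(X + 0)) + 0) → =c=> t2
  t2 = c.a.((rec X. c.c.c.a.(X + 0)) + 0) → =c=> t3
  t3 = a.((rec X. c.c.c.a.(X + 0)) + 0) → =a=> t4
  t4 = (rec X. c.c.c.a.(X + 0)) + 0 → =c=> t1
Partition-refinement fixed point:
  B0 = {s0, s4, t0, t4}
  B1 = {s1, t1}
  B2 = {s2, t2}
  B3 = {s3, t3}
s0 ∈ B0, t0 ∈ B0 → same block
Bisimilar ⇒ trace-equivalent.

trace-equivalent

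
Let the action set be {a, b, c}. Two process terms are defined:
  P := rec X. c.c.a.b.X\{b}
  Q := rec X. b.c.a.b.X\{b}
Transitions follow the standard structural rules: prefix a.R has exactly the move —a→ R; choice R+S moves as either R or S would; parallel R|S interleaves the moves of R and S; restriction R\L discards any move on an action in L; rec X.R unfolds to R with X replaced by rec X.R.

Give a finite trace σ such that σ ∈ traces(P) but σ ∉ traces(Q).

c

P's transition system — 8 states:
  m0 = rec X. c.c.a.b.X\{b} → --c--▸ m1
  m1 = c.a.b.(rec X. c.c.a.b.X\{b})\{b} → --c--▸ m2
  m2 = a.b.(rec X. c.c.a.b.X\{b})\{b} → --a--▸ m3
  m3 = b.(rec X. c.c.a.b.X\{b})\{b} → --b--▸ m4
  m4 = (rec X. c.c.a.b.X\{b})\{b} → --c--▸ m5
  m5 = (c.a.b.(rec X. c.c.a.b.X\{b})\{b})\{b} → --c--▸ m6
  m6 = (a.b.(rec X. c.c.a.b.X\{b})\{b})\{b} → --a--▸ m7
  m7 = (b.(rec X. c.c.a.b.X\{b})\{b})\{b} → (no moves)
Q's transition system — 5 states:
  n0 = rec X. b.c.a.b.X\{b} → --b--▸ n1
  n1 = c.a.b.(rec X. b.c.a.b.X\{b})\{b} → --c--▸ n2
  n2 = a.b.(rec X. b.c.a.b.X\{b})\{b} → --a--▸ n3
  n3 = b.(rec X. b.c.a.b.X\{b})\{b} → --b--▸ n4
  n4 = (rec X. b.c.a.b.X\{b})\{b} → (no moves)
Run σ = ⟨c⟩ on P: start {m0}
  [1] c ⇒ {m1}
  P completes σ.
Run σ = ⟨c⟩ on Q: start {n0}
  [1] c ⇒ no successor for Q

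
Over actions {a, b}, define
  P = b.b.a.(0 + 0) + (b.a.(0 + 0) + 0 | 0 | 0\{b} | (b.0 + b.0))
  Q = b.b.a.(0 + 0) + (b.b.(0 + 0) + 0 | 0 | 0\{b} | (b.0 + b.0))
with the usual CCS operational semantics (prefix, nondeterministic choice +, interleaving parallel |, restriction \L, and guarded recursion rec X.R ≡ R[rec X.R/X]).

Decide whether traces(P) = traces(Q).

NO — witness ⟨ba⟩

Reachable graph of P (5 states):
  m0 = b.b.a.(0 + 0) + (b.a.(0 + 0) + 0 | 0 | 0\{b} | (b.0 + b.0)) → —b→ m1, —b→ m2, —b→ m3
  m1 = 0 | 0 | 0\{b} | 0 → ∅
  m2 = a.(0 + 0) → —a→ m4
  m3 = b.a.(0 + 0) → —b→ m2
  m4 = 0 + 0 → ∅
Reachable graph of Q (6 states):
  n0 = b.b.a.(0 + 0) + (b.b.(0 + 0) + 0 | 0 | 0\{b} | (b.0 + b.0)) → —b→ n1, —b→ n2, —b→ n3
  n1 = 0 | 0 | 0\{b} | 0 → ∅
  n2 = b.(0 + 0) → —b→ n4
  n3 = b.a.(0 + 0) → —b→ n5
  n4 = 0 + 0 → ∅
  n5 = a.(0 + 0) → —a→ n4
Trace ⟨ba⟩ through P, begin at {m0}:
  after b @ step 1: {m1, m2, m3}
  after a @ step 2: {m4}
  ✓ P
Trace ⟨ba⟩ through Q, begin at {n0}:
  after b @ step 1: {n1, n2, n3}
  after a @ step 2: ∅ (Q stuck)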